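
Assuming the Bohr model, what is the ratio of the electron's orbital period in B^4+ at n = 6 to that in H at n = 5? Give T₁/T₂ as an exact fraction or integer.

216/3125

T ∝ Z^-2 · n^3
T₁/T₂ = (5/1)^-2 · (6/5)^3 = 216/3125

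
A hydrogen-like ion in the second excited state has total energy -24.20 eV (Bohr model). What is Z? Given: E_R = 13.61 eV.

E_n = −E_R Z²/n² ⇒ Z² = −E_n n²/E_R = 24.20 × 3² / 13.61 ≈ 16.00
Z = 4

4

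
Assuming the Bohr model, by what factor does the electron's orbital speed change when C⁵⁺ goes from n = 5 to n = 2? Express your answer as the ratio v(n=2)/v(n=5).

5/2

v ∝ Z^1 · n^-1; with Z fixed, v ∝ n^-1.
v(n=2)/v(n=5) = (2/5)^-1 = 5/2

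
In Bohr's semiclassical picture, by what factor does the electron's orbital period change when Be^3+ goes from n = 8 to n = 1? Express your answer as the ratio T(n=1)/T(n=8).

1/512

T ∝ Z^-2 · n^3; with Z fixed, T ∝ n^3.
T(n=1)/T(n=8) = (1/8)^3 = 1/512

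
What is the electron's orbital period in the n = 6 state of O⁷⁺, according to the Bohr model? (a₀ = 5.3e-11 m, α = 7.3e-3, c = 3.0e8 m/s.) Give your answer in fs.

r = n²a₀/Z = 6²·5.3e-11/8 = 2.4e-10 m
v = Zαc/n = 8·0.0073·3.0e8/6 = 2.9e6 m/s
T = 2πr/v = 5.1e-16 s = 0.51 fs

0.51 fs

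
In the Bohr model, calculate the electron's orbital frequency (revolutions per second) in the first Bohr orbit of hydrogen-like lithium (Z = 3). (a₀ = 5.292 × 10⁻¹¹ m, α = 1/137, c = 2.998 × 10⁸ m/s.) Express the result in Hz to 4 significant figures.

r = n²a₀/Z = 1.764 × 10⁻¹¹ m, v = Zαc/n = 6.565 × 10⁶ m/s
f = v/(2πr) = 5.923 × 10¹⁶ Hz

5.923 × 10¹⁶ Hz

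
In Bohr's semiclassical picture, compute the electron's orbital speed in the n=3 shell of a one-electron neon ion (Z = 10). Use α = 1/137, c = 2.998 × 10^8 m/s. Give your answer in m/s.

7.294 × 10^6 m/s

v_n = Zαc/n = 10 × 0.007299 × 2.998 × 10^8 / 3
    = 7.294 × 10^6 m/s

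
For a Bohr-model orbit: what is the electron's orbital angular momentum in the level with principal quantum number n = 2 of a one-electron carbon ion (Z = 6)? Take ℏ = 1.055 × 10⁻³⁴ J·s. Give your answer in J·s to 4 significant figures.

L_n = nℏ = 2 × 1.055 × 10⁻³⁴ = 2.110 × 10⁻³⁴ J·s

2.110 × 10⁻³⁴ J·s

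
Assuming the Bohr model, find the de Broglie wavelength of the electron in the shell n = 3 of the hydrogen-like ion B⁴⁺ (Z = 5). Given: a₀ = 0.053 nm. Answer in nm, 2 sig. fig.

The Bohr quantisation condition is nλ = 2πr_n.
r_n = n²a₀/Z = 0.095 nm
λ = 2πr_n/n = 2π·0.095/3 = 0.20 nm

0.20 nm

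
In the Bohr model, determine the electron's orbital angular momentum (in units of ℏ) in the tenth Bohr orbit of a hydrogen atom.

L_n = nℏ, so L/ℏ = n = 10.

10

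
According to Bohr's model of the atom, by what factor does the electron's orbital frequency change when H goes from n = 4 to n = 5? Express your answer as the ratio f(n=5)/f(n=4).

64/125

f ∝ Z^2 · n^-3; with Z fixed, f ∝ n^-3.
f(n=5)/f(n=4) = (5/4)^-3 = 64/125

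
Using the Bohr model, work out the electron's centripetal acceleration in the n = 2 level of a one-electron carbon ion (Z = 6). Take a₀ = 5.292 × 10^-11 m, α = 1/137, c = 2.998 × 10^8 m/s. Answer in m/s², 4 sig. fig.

r = n²a₀/Z = 3.528 × 10^-11 m, v = Zαc/n = 6.565 × 10^6 m/s
a = v²/r = (6.565 × 10^6)² / 3.528 × 10^-11 = 1.222 × 10^24 m/s²

1.222 × 10^24 m/s²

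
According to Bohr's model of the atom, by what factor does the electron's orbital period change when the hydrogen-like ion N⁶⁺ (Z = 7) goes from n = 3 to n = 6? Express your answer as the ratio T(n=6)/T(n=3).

8

T ∝ Z^-2 · n^3; with Z fixed, T ∝ n^3.
T(n=6)/T(n=3) = (6/3)^3 = 8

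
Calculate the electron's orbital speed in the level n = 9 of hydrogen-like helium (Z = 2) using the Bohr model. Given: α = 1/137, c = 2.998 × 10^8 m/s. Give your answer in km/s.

v_n = Zαc/n = 2 × 0.007299 × 2.998 × 10^8 / 9
    = 486.3 km/s

486.3 km/s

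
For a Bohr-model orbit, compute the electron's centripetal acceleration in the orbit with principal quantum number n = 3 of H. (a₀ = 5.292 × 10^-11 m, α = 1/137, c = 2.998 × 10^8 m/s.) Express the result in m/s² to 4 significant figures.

r = n²a₀/Z = 4.763 × 10^-10 m, v = Zαc/n = 7.294 × 10^5 m/s
a = v²/r = (7.294 × 10^5)² / 4.763 × 10^-10 = 1.117 × 10^21 m/s²

1.117 × 10^21 m/s²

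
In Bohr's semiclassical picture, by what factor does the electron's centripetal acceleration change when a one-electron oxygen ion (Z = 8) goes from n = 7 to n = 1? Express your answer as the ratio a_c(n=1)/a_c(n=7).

a_c ∝ Z^3 · n^-4; with Z fixed, a_c ∝ n^-4.
a_c(n=1)/a_c(n=7) = (1/7)^-4 = 2401

2401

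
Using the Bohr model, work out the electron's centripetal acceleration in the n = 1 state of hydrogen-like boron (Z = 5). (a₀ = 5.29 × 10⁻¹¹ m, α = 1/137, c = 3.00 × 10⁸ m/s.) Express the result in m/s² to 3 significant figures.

1.13 × 10²⁵ m/s²

r = n²a₀/Z = 1.06 × 10⁻¹¹ m, v = Zαc/n = 1.09 × 10⁷ m/s
a = v²/r = (1.09 × 10⁷)² / 1.06 × 10⁻¹¹ = 1.13 × 10²⁵ m/s²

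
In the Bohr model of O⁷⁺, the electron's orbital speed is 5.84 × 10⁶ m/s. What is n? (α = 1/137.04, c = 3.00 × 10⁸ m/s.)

3

v_n = Zαc/n ⇒ n = Zαc/v = 8 × 0.00730 × 3.00 × 10⁸ / 5.84 × 10⁶ ≈ 3.00
n = 3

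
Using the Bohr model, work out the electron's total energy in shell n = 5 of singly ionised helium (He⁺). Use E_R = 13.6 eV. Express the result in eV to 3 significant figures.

E_n = −E_R·Z²/n² = −13.6 × 2²/5² = -2.18 eV

-2.18 eV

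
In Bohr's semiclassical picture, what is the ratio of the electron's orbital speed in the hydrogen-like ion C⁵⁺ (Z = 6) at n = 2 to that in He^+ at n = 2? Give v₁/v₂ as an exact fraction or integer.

3

v ∝ Z^1 · n^-1
v₁/v₂ = (6/2)^1 · (2/2)^-1 = 3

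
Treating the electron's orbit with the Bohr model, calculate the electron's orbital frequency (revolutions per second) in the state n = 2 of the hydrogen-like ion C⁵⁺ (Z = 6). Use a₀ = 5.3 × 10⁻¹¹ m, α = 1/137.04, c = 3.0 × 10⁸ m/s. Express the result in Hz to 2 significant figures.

3.0 × 10¹⁶ Hz

r = n²a₀/Z = 3.5 × 10⁻¹¹ m, v = Zαc/n = 6.6 × 10⁶ m/s
f = v/(2πr) = 3.0 × 10¹⁶ Hz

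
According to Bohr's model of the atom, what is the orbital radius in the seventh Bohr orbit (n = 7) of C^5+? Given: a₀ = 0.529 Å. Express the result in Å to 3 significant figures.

4.32 Å

r_n = n²a₀/Z = 7² × 0.529 / 6
    = 49 × 0.529 / 6 = 4.32 Å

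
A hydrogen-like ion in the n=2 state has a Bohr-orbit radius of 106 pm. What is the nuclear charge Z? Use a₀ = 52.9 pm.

r_n = n²a₀/Z ⇒ Z = n²a₀/r = 2² × 52.9 / 106 ≈ 2.00
Z = 2

2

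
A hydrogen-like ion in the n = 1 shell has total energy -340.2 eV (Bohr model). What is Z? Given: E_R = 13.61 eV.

E_n = −E_R Z²/n² ⇒ Z² = −E_n n²/E_R = 340.2 × 1² / 13.61 ≈ 25.00
Z = 5

5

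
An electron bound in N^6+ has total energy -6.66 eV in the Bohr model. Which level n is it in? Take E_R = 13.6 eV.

E_n = −E_R Z²/n² ⇒ n² = E_R Z²/(−E_n) = 13.6 × 7² / 6.66 ≈ 100.06
n = 10

10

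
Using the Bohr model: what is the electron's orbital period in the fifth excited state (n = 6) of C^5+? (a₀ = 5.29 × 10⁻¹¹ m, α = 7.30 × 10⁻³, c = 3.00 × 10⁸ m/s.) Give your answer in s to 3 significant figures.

9.11 × 10⁻¹⁶ s

r = n²a₀/Z = 6²·5.29 × 10⁻¹¹/6 = 3.17 × 10⁻¹⁰ m
v = Zαc/n = 6·0.00730·3.00 × 10⁸/6 = 2.19 × 10⁶ m/s
T = 2πr/v = 9.11 × 10⁻¹⁶ s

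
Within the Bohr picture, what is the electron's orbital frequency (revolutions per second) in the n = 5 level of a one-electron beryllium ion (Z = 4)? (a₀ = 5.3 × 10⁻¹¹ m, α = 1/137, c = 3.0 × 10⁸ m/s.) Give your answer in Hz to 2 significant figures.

8.4 × 10¹⁴ Hz

r = n²a₀/Z = 3.3 × 10⁻¹⁰ m, v = Zαc/n = 1.8 × 10⁶ m/s
f = v/(2πr) = 8.4 × 10¹⁴ Hz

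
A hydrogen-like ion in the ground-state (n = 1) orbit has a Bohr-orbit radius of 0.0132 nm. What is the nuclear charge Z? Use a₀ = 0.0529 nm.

r_n = n²a₀/Z ⇒ Z = n²a₀/r = 1² × 0.0529 / 0.0132 ≈ 4.01
Z = 4

4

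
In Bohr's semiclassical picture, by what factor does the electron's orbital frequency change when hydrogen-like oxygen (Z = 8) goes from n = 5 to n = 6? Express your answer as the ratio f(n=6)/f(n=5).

125/216

f ∝ Z^2 · n^-3; with Z fixed, f ∝ n^-3.
f(n=6)/f(n=5) = (6/5)^-3 = 125/216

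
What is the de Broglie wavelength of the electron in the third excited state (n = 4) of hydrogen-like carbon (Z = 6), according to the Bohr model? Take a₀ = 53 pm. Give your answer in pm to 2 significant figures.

220 pm

The Bohr quantisation condition is nλ = 2πr_n.
r_n = n²a₀/Z = 140 pm
λ = 2πr_n/n = 2π·140/4 = 220 pm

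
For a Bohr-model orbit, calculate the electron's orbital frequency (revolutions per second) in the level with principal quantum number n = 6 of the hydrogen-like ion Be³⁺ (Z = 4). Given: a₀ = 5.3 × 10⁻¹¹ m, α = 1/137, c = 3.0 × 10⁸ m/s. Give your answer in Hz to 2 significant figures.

r = n²a₀/Z = 4.8 × 10⁻¹⁰ m, v = Zαc/n = 1.5 × 10⁶ m/s
f = v/(2πr) = 4.9 × 10¹⁴ Hz

4.9 × 10¹⁴ Hz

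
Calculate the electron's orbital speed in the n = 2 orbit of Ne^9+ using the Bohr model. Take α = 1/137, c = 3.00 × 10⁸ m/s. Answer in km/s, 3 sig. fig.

1.09 × 10⁴ km/s

v_n = Zαc/n = 10 × 0.00730 × 3.00 × 10⁸ / 2
    = 1.09 × 10⁴ km/s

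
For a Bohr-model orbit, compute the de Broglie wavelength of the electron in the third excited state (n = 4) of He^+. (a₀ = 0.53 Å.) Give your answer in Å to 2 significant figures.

6.7 Å

The Bohr quantisation condition is nλ = 2πr_n.
r_n = n²a₀/Z = 4.2 Å
λ = 2πr_n/n = 2π·4.2/4 = 6.7 Å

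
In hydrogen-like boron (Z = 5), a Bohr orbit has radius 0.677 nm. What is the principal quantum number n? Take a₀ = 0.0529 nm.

8

r_n = n²a₀/Z ⇒ n² = rZ/a₀ = 0.677 × 5 / 0.0529 ≈ 63.99
n = 8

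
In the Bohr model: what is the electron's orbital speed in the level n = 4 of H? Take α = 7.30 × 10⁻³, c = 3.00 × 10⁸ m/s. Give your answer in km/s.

548 km/s

v_n = Zαc/n = 1 × 0.00730 × 3.00 × 10⁸ / 4
    = 548 km/s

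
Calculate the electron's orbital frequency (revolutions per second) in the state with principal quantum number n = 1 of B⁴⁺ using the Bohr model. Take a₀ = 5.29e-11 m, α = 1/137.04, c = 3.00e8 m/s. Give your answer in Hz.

1.65e17 Hz

r = n²a₀/Z = 1.06e-11 m, v = Zαc/n = 1.09e7 m/s
f = v/(2πr) = 1.65e17 Hz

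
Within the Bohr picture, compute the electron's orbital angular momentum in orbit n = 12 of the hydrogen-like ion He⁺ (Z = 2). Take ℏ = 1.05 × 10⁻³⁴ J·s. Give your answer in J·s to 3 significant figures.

L_n = nℏ = 12 × 1.05 × 10⁻³⁴ = 1.26 × 10⁻³³ J·s

1.26 × 10⁻³³ J·s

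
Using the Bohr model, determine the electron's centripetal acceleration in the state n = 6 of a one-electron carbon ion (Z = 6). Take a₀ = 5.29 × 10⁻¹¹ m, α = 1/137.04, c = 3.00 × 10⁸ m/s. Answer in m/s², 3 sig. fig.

r = n²a₀/Z = 3.17 × 10⁻¹⁰ m, v = Zαc/n = 2.19 × 10⁶ m/s
a = v²/r = (2.19 × 10⁶)² / 3.17 × 10⁻¹⁰ = 1.51 × 10²² m/s²

1.51 × 10²² m/s²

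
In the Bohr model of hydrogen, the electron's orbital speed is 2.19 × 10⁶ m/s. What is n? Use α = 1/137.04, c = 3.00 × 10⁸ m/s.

v_n = Zαc/n ⇒ n = Zαc/v = 1 × 0.00730 × 3.00 × 10⁸ / 2.19 × 10⁶ ≈ 1.00
n = 1

1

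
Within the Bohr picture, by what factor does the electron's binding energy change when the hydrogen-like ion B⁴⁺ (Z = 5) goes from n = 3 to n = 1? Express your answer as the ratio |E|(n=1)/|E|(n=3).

9

|E| ∝ Z^2 · n^-2; with Z fixed, |E| ∝ n^-2.
|E|(n=1)/|E|(n=3) = (1/3)^-2 = 9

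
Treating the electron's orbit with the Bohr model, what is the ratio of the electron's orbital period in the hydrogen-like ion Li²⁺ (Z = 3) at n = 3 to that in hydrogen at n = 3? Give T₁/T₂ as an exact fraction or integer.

T ∝ Z^-2 · n^3
T₁/T₂ = (3/1)^-2 · (3/3)^3 = 1/9

1/9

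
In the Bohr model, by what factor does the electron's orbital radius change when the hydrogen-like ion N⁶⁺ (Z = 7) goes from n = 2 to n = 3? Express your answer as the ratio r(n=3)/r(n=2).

9/4

r ∝ Z^-1 · n^2; with Z fixed, r ∝ n^2.
r(n=3)/r(n=2) = (3/2)^2 = 9/4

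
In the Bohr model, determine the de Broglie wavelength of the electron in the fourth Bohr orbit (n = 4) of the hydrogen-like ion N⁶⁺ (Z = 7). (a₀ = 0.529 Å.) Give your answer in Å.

The Bohr quantisation condition is nλ = 2πr_n.
r_n = n²a₀/Z = 1.21 Å
λ = 2πr_n/n = 2π·1.21/4 = 1.90 Å

1.90 Å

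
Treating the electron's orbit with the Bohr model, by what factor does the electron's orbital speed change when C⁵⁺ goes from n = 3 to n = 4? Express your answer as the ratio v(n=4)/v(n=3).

3/4

v ∝ Z^1 · n^-1; with Z fixed, v ∝ n^-1.
v(n=4)/v(n=3) = (4/3)^-1 = 3/4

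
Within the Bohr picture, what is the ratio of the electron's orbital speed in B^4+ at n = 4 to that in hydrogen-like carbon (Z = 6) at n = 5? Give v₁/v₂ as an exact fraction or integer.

v ∝ Z^1 · n^-1
v₁/v₂ = (5/6)^1 · (4/5)^-1 = 25/24

25/24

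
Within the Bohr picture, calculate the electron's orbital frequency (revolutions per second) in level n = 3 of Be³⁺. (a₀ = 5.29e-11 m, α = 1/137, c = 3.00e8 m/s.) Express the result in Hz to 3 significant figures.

3.90e15 Hz

r = n²a₀/Z = 1.19e-10 m, v = Zαc/n = 2.92e6 m/s
f = v/(2πr) = 3.90e15 Hz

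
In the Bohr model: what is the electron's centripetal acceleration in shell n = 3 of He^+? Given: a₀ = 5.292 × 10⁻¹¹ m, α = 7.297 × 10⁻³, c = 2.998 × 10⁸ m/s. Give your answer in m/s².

r = n²a₀/Z = 2.381 × 10⁻¹⁰ m, v = Zαc/n = 1.458 × 10⁶ m/s
a = v²/r = (1.458 × 10⁶)² / 2.381 × 10⁻¹⁰ = 8.932 × 10²¹ m/s²

8.932 × 10²¹ m/s²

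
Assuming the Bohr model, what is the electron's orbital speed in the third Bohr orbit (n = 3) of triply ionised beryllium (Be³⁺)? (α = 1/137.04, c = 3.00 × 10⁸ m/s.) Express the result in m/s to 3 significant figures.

v_n = Zαc/n = 4 × 0.00730 × 3.00 × 10⁸ / 3
    = 2.92 × 10⁶ m/s

2.92 × 10⁶ m/s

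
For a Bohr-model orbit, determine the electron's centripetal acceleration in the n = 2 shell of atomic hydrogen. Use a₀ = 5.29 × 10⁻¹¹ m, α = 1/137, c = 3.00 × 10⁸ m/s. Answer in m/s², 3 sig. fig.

5.67 × 10²¹ m/s²

r = n²a₀/Z = 2.12 × 10⁻¹⁰ m, v = Zαc/n = 1.09 × 10⁶ m/s
a = v²/r = (1.09 × 10⁶)² / 2.12 × 10⁻¹⁰ = 5.67 × 10²¹ m/s²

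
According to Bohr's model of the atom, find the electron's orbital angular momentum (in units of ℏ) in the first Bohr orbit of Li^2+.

L_n = nℏ, so L/ℏ = n = 1.

1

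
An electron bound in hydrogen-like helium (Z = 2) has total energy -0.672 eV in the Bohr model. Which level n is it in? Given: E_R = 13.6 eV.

9

E_n = −E_R Z²/n² ⇒ n² = E_R Z²/(−E_n) = 13.6 × 2² / 0.672 ≈ 80.95
n = 9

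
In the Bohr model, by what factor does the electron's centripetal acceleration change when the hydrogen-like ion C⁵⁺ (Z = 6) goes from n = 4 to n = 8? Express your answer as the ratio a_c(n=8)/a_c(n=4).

1/16

a_c ∝ Z^3 · n^-4; with Z fixed, a_c ∝ n^-4.
a_c(n=8)/a_c(n=4) = (8/4)^-4 = 1/16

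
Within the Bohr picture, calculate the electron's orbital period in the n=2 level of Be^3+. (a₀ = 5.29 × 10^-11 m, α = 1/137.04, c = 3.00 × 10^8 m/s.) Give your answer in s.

7.59 × 10^-17 s

r = n²a₀/Z = 2²·5.29 × 10^-11/4 = 5.29 × 10^-11 m
v = Zαc/n = 4·0.00730·3.00 × 10^8/2 = 4.38 × 10^6 m/s
T = 2πr/v = 7.59 × 10^-17 s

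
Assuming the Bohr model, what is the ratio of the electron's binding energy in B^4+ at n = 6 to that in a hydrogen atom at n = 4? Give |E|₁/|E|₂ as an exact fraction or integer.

|E| ∝ Z^2 · n^-2
|E|₁/|E|₂ = (5/1)^2 · (6/4)^-2 = 100/9

100/9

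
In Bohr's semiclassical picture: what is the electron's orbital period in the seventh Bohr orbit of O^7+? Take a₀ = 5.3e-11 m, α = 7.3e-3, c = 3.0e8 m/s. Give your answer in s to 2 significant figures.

8.1e-16 s

r = n²a₀/Z = 7²·5.3e-11/8 = 3.2e-10 m
v = Zαc/n = 8·0.0073·3.0e8/7 = 2.5e6 m/s
T = 2πr/v = 8.1e-16 s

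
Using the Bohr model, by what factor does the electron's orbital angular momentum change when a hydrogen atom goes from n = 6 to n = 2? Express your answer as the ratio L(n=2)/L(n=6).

L = nℏ depends only on n, so L ∝ n.
L(n=2)/L(n=6) = (2/6)^1 = 1/3

1/3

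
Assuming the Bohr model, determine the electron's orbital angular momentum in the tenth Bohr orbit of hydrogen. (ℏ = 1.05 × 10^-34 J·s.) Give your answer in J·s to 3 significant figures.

L_n = nℏ = 10 × 1.05 × 10^-34 = 1.05 × 10^-33 J·s

1.05 × 10^-33 J·s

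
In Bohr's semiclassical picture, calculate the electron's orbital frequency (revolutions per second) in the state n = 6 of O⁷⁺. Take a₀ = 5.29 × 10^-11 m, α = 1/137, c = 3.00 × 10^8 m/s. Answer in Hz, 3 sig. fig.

r = n²a₀/Z = 2.38 × 10^-10 m, v = Zαc/n = 2.92 × 10^6 m/s
f = v/(2πr) = 1.95 × 10^15 Hz

1.95 × 10^15 Hz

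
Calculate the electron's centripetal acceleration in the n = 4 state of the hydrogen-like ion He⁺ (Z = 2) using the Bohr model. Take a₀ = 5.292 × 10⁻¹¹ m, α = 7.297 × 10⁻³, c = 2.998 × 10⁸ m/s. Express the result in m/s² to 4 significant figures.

r = n²a₀/Z = 4.234 × 10⁻¹⁰ m, v = Zαc/n = 1.094 × 10⁶ m/s
a = v²/r = (1.094 × 10⁶)² / 4.234 × 10⁻¹⁰ = 2.826 × 10²¹ m/s²

2.826 × 10²¹ m/s²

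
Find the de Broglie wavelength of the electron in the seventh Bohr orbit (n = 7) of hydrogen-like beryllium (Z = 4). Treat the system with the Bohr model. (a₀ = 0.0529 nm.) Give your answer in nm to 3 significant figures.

0.582 nm

The Bohr quantisation condition is nλ = 2πr_n.
r_n = n²a₀/Z = 0.648 nm
λ = 2πr_n/n = 2π·0.648/7 = 0.582 nm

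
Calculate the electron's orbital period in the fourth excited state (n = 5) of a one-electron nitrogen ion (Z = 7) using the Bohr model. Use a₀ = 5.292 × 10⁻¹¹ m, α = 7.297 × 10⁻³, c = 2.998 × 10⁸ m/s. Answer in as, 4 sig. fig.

387.7 as

r = n²a₀/Z = 5²·5.292 × 10⁻¹¹/7 = 1.890 × 10⁻¹⁰ m
v = Zαc/n = 7·0.007297·2.998 × 10⁸/5 = 3.063 × 10⁶ m/s
T = 2πr/v = 3.877 × 10⁻¹⁶ s = 387.7 as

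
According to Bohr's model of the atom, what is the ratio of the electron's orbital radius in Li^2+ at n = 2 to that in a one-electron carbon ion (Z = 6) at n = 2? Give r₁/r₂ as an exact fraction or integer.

2

r ∝ Z^-1 · n^2
r₁/r₂ = (3/6)^-1 · (2/2)^2 = 2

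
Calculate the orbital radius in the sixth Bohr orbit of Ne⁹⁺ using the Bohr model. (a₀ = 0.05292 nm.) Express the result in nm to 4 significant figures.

0.1905 nm

r_n = n²a₀/Z = 6² × 0.05292 / 10
    = 36 × 0.05292 / 10 = 0.1905 nm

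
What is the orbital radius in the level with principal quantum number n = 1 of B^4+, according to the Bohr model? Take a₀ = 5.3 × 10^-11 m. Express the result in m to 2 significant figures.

r_n = n²a₀/Z = 1² × 5.3 × 10^-11 / 5
    = 1 × 5.3 × 10^-11 / 5 = 1.1 × 10^-11 m

1.1 × 10^-11 m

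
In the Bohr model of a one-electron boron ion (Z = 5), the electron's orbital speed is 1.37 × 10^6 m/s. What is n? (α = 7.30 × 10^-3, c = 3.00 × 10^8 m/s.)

8

v_n = Zαc/n ⇒ n = Zαc/v = 5 × 0.00730 × 3.00 × 10^8 / 1.37 × 10^6 ≈ 7.99
n = 8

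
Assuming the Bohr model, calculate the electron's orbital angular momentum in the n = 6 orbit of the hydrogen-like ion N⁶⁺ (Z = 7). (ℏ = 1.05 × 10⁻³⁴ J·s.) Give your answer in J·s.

L_n = nℏ = 6 × 1.05 × 10⁻³⁴ = 6.30 × 10⁻³⁴ J·s

6.30 × 10⁻³⁴ J·s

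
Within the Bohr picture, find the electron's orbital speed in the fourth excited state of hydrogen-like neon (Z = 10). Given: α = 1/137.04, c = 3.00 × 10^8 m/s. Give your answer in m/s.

v_n = Zαc/n = 10 × 0.00730 × 3.00 × 10^8 / 5
    = 4.38 × 10^6 m/s

4.38 × 10^6 m/s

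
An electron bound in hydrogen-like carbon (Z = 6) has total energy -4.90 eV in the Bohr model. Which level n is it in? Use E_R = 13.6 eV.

E_n = −E_R Z²/n² ⇒ n² = E_R Z²/(−E_n) = 13.6 × 6² / 4.90 ≈ 99.92
n = 10

10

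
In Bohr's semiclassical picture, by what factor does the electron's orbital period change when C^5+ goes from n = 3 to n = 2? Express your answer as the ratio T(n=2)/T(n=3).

T ∝ Z^-2 · n^3; with Z fixed, T ∝ n^3.
T(n=2)/T(n=3) = (2/3)^3 = 8/27

8/27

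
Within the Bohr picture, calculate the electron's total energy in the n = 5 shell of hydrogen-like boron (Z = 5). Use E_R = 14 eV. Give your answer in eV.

E_n = −E_R·Z²/n² = −14 × 5²/5² = -14 eV

-14 eV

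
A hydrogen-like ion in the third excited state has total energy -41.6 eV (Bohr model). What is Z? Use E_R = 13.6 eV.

E_n = −E_R Z²/n² ⇒ Z² = −E_n n²/E_R = 41.6 × 4² / 13.6 ≈ 48.94
Z = 7

7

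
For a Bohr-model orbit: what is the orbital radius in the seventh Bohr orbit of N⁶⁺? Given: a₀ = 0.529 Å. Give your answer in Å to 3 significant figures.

r_n = n²a₀/Z = 7² × 0.529 / 7
    = 49 × 0.529 / 7 = 3.70 Å

3.70 Å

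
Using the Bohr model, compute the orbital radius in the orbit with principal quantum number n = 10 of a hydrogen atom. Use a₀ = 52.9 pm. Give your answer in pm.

r_n = n²a₀/Z = 10² × 52.9 / 1
    = 100 × 52.9 / 1 = 5290 pm

5290 pm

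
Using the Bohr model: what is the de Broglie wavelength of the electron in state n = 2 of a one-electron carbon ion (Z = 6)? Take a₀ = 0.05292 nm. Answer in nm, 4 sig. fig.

The Bohr quantisation condition is nλ = 2πr_n.
r_n = n²a₀/Z = 0.03528 nm
λ = 2πr_n/n = 2π·0.03528/2 = 0.1108 nm

0.1108 nm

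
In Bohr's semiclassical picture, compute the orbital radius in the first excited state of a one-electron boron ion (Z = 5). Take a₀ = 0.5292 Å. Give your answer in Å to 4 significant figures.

0.4234 Å

r_n = n²a₀/Z = 2² × 0.5292 / 5
    = 4 × 0.5292 / 5 = 0.4234 Å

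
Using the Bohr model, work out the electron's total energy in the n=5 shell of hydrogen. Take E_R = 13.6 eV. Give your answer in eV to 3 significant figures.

E_n = −E_R·Z²/n² = −13.6 × 1²/5² = -0.544 eV

-0.544 eV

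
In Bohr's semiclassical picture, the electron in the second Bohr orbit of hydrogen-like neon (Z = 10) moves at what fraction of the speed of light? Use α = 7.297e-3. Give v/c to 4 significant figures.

v_n = Zαc/n, so v/c = Zα/n = 10 × 0.007297 / 2 = 0.03648

0.03648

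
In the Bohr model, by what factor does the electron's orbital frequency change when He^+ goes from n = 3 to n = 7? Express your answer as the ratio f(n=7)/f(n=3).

f ∝ Z^2 · n^-3; with Z fixed, f ∝ n^-3.
f(n=7)/f(n=3) = (7/3)^-3 = 27/343

27/343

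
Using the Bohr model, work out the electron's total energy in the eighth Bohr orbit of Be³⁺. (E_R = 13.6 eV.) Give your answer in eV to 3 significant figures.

E_n = −E_R·Z²/n² = −13.6 × 4²/8² = -3.40 eV

-3.40 eV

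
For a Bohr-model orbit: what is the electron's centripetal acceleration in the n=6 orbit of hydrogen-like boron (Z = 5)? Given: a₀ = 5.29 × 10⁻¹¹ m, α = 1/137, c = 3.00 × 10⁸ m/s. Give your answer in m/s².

8.74 × 10²¹ m/s²

r = n²a₀/Z = 3.81 × 10⁻¹⁰ m, v = Zαc/n = 1.82 × 10⁶ m/s
a = v²/r = (1.82 × 10⁶)² / 3.81 × 10⁻¹⁰ = 8.74 × 10²¹ m/s²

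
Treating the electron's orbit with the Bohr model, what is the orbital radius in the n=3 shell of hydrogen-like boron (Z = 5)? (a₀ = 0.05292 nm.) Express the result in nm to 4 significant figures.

r_n = n²a₀/Z = 3² × 0.05292 / 5
    = 9 × 0.05292 / 5 = 0.09526 nm

0.09526 nm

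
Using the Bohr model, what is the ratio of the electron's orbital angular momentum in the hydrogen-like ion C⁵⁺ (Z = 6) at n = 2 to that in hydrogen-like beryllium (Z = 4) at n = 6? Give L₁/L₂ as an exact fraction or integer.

L = nℏ is independent of Z.
L₁/L₂ = n₁/n₂ = 2/6 = 1/3

1/3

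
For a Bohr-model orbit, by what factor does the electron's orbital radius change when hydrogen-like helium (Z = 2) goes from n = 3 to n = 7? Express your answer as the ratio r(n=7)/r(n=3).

r ∝ Z^-1 · n^2; with Z fixed, r ∝ n^2.
r(n=7)/r(n=3) = (7/3)^2 = 49/9

49/9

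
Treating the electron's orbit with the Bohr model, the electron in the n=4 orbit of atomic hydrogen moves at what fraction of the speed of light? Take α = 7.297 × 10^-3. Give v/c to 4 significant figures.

0.001824

v_n = Zαc/n, so v/c = Zα/n = 1 × 0.007297 / 4 = 0.001824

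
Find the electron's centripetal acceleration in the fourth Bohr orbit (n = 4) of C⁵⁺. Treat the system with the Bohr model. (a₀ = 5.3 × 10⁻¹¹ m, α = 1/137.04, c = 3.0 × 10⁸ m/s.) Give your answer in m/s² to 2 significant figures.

r = n²a₀/Z = 1.4 × 10⁻¹⁰ m, v = Zαc/n = 3.3 × 10⁶ m/s
a = v²/r = (3.3 × 10⁶)² / 1.4 × 10⁻¹⁰ = 7.6 × 10²² m/s²

7.6 × 10²² m/s²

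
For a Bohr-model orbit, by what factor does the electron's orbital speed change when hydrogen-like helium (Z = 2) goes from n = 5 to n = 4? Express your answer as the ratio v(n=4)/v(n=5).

v ∝ Z^1 · n^-1; with Z fixed, v ∝ n^-1.
v(n=4)/v(n=5) = (4/5)^-1 = 5/4

5/4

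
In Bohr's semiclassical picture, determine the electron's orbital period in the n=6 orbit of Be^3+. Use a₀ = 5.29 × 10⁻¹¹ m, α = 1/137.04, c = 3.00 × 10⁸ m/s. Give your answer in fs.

2.05 fs

r = n²a₀/Z = 6²·5.29 × 10⁻¹¹/4 = 4.76 × 10⁻¹⁰ m
v = Zαc/n = 4·0.00730·3.00 × 10⁸/6 = 1.46 × 10⁶ m/s
T = 2πr/v = 2.05 × 10⁻¹⁵ s = 2.05 fs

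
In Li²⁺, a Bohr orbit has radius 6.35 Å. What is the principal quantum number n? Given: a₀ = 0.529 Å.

6

r_n = n²a₀/Z ⇒ n² = rZ/a₀ = 6.35 × 3 / 0.529 ≈ 36.01
n = 6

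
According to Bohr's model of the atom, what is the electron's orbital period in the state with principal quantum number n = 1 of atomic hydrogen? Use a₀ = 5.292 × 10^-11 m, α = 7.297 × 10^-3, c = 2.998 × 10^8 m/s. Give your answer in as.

r = n²a₀/Z = 1²·5.292 × 10^-11/1 = 5.292 × 10^-11 m
v = Zαc/n = 1·0.007297·2.998 × 10^8/1 = 2.188 × 10^6 m/s
T = 2πr/v = 1.520 × 10^-16 s = 152.0 as

152.0 as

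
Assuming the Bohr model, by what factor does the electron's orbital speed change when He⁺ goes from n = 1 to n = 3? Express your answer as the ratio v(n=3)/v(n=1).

1/3

v ∝ Z^1 · n^-1; with Z fixed, v ∝ n^-1.
v(n=3)/v(n=1) = (3/1)^-1 = 1/3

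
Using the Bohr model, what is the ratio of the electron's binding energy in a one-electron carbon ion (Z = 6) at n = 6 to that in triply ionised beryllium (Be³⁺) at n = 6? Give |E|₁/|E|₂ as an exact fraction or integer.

|E| ∝ Z^2 · n^-2
|E|₁/|E|₂ = (6/4)^2 · (6/6)^-2 = 9/4

9/4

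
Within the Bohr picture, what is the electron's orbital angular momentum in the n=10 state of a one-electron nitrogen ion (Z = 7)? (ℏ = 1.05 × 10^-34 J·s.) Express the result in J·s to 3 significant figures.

1.05 × 10^-33 J·s

L_n = nℏ = 10 × 1.05 × 10^-34 = 1.05 × 10^-33 J·s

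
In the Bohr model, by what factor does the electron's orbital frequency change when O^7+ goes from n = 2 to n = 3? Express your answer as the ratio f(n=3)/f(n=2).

8/27

f ∝ Z^2 · n^-3; with Z fixed, f ∝ n^-3.
f(n=3)/f(n=2) = (3/2)^-3 = 8/27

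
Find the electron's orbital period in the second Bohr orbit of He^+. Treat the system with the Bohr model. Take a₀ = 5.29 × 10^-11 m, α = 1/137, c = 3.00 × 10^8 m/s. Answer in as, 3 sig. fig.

r = n²a₀/Z = 2²·5.29 × 10^-11/2 = 1.06 × 10^-10 m
v = Zαc/n = 2·0.00730·3.00 × 10^8/2 = 2.19 × 10^6 m/s
T = 2πr/v = 3.04 × 10^-16 s = 304 as

304 as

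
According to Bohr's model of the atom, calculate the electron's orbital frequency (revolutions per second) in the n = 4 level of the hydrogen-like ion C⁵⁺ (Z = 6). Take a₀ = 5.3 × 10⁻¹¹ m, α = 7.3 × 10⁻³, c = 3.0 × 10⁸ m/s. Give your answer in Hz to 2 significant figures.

3.7 × 10¹⁵ Hz

r = n²a₀/Z = 1.4 × 10⁻¹⁰ m, v = Zαc/n = 3.3 × 10⁶ m/s
f = v/(2πr) = 3.7 × 10¹⁵ Hz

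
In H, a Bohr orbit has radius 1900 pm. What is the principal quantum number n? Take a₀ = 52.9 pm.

6

r_n = n²a₀/Z ⇒ n² = rZ/a₀ = 1900 × 1 / 52.9 ≈ 35.92
n = 6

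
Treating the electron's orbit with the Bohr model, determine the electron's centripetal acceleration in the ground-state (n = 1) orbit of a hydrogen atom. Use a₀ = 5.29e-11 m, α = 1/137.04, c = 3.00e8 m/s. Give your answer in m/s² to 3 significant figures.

9.06e22 m/s²

r = n²a₀/Z = 5.29e-11 m, v = Zαc/n = 2.19e6 m/s
a = v²/r = (2.19e6)² / 5.29e-11 = 9.06e22 m/s²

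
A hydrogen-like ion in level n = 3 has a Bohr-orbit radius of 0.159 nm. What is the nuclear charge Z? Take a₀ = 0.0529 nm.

r_n = n²a₀/Z ⇒ Z = n²a₀/r = 3² × 0.0529 / 0.159 ≈ 2.99
Z = 3

3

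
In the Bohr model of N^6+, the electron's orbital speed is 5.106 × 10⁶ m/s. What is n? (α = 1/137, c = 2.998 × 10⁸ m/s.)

v_n = Zαc/n ⇒ n = Zαc/v = 7 × 0.007299 × 2.998 × 10⁸ / 5.106 × 10⁶ ≈ 3.00
n = 3

3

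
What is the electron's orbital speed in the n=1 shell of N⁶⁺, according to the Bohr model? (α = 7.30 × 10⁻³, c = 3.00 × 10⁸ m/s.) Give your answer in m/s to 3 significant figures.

v_n = Zαc/n = 7 × 0.00730 × 3.00 × 10⁸ / 1
    = 1.53 × 10⁷ m/s

1.53 × 10⁷ m/s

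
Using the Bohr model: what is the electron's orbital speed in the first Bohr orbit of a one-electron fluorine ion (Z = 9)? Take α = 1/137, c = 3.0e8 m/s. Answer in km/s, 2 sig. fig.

v_n = Zαc/n = 9 × 0.0073 × 3.0e8 / 1
    = 2.0e4 km/s

2.0e4 km/s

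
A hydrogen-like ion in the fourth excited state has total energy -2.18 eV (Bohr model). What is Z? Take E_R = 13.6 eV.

E_n = −E_R Z²/n² ⇒ Z² = −E_n n²/E_R = 2.18 × 5² / 13.6 ≈ 4.01
Z = 2

2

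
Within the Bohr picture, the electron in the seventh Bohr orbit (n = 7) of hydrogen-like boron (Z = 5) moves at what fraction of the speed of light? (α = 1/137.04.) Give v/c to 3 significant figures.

0.00521

v_n = Zαc/n, so v/c = Zα/n = 5 × 0.00730 / 7 = 0.00521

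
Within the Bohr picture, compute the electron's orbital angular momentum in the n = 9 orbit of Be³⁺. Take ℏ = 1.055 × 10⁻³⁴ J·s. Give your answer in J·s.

9.495 × 10⁻³⁴ J·s

L_n = nℏ = 9 × 1.055 × 10⁻³⁴ = 9.495 × 10⁻³⁴ J·s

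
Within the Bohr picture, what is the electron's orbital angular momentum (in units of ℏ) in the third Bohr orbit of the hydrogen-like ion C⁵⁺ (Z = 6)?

3

L_n = nℏ, so L/ℏ = n = 3.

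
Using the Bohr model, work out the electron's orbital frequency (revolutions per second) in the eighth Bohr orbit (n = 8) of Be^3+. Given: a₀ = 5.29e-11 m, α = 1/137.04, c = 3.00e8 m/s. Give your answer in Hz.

r = n²a₀/Z = 8.46e-10 m, v = Zαc/n = 1.09e6 m/s
f = v/(2πr) = 2.06e14 Hz

2.06e14 Hz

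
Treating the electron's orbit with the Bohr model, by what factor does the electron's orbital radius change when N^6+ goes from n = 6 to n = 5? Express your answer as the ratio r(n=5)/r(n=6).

25/36

r ∝ Z^-1 · n^2; with Z fixed, r ∝ n^2.
r(n=5)/r(n=6) = (5/6)^2 = 25/36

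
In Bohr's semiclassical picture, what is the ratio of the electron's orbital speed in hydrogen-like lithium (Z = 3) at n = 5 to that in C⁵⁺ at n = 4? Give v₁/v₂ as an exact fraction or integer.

2/5

v ∝ Z^1 · n^-1
v₁/v₂ = (3/6)^1 · (5/4)^-1 = 2/5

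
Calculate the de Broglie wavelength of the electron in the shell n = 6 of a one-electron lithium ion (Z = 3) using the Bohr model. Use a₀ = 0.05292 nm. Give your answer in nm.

0.6650 nm

The Bohr quantisation condition is nλ = 2πr_n.
r_n = n²a₀/Z = 0.6350 nm
λ = 2πr_n/n = 2π·0.6350/6 = 0.6650 nm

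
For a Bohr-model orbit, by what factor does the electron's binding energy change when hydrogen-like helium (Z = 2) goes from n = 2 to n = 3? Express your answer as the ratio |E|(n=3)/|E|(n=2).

4/9

|E| ∝ Z^2 · n^-2; with Z fixed, |E| ∝ n^-2.
|E|(n=3)/|E|(n=2) = (3/2)^-2 = 4/9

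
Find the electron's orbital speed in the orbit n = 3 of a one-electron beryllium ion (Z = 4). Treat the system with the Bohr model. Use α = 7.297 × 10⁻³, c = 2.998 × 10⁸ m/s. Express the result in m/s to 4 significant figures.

2.917 × 10⁶ m/s

v_n = Zαc/n = 4 × 0.007297 × 2.998 × 10⁸ / 3
    = 2.917 × 10⁶ m/s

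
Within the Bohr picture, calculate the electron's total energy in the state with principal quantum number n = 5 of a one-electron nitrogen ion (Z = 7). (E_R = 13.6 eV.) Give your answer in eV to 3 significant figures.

E_n = −E_R·Z²/n² = −13.6 × 7²/5² = -26.7 eV

-26.7 eV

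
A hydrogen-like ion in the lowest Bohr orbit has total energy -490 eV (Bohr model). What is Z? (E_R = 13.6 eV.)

E_n = −E_R Z²/n² ⇒ Z² = −E_n n²/E_R = 490 × 1² / 13.6 ≈ 36.03
Z = 6

6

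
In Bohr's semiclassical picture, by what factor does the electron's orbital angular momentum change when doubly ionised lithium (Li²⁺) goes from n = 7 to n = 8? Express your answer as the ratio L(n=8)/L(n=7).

8/7

L = nℏ depends only on n, so L ∝ n.
L(n=8)/L(n=7) = (8/7)^1 = 8/7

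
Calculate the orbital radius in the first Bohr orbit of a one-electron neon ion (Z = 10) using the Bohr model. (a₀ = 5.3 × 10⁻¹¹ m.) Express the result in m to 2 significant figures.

r_n = n²a₀/Z = 1² × 5.3 × 10⁻¹¹ / 10
    = 1 × 5.3 × 10⁻¹¹ / 10 = 5.3 × 10⁻¹² m

5.3 × 10⁻¹² m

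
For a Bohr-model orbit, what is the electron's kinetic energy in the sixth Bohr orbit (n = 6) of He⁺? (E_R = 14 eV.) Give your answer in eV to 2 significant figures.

For a Coulomb orbit the virial theorem gives K = −E_n.
E_n = −E_R·Z²/n², so K = E_R·Z²/n² = 14 × 2²/6² = 1.6 eV

1.6 eV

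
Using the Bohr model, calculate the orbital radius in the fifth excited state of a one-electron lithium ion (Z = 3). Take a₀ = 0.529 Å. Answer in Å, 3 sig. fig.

6.35 Å

r_n = n²a₀/Z = 6² × 0.529 / 3
    = 36 × 0.529 / 3 = 6.35 Å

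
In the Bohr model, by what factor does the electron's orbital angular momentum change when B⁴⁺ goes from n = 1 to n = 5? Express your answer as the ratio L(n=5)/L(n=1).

5

L = nℏ depends only on n, so L ∝ n.
L(n=5)/L(n=1) = (5/1)^1 = 5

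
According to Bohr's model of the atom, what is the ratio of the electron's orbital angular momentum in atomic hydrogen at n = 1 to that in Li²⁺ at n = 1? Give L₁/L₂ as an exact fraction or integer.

L = nℏ is independent of Z.
L₁/L₂ = n₁/n₂ = 1/1 = 1

1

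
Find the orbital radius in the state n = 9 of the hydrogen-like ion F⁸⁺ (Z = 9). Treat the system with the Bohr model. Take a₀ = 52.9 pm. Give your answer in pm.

r_n = n²a₀/Z = 9² × 52.9 / 9
    = 81 × 52.9 / 9 = 476 pm

476 pm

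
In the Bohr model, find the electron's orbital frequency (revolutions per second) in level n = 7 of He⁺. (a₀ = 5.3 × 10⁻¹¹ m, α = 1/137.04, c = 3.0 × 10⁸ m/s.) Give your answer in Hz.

7.7 × 10¹³ Hz

r = n²a₀/Z = 1.3 × 10⁻⁹ m, v = Zαc/n = 6.3 × 10⁵ m/s
f = v/(2πr) = 7.7 × 10¹³ Hz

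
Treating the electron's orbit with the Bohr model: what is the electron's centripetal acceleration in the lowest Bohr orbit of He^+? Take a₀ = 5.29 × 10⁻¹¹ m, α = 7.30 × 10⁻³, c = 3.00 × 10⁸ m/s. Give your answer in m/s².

r = n²a₀/Z = 2.65 × 10⁻¹¹ m, v = Zαc/n = 4.38 × 10⁶ m/s
a = v²/r = (4.38 × 10⁶)² / 2.65 × 10⁻¹¹ = 7.25 × 10²³ m/s²

7.25 × 10²³ m/s²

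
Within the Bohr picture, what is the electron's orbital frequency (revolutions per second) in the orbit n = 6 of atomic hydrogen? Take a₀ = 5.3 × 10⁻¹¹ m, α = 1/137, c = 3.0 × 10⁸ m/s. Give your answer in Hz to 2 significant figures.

r = n²a₀/Z = 1.9 × 10⁻⁹ m, v = Zαc/n = 3.6 × 10⁵ m/s
f = v/(2πr) = 3.0 × 10¹³ Hz

3.0 × 10¹³ Hz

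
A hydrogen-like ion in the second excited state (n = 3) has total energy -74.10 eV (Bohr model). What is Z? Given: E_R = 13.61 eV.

E_n = −E_R Z²/n² ⇒ Z² = −E_n n²/E_R = 74.10 × 3² / 13.61 ≈ 49.00
Z = 7

7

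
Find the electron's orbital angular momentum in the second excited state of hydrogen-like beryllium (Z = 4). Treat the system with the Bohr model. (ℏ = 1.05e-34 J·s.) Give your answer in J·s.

3.15e-34 J·s

L_n = nℏ = 3 × 1.05e-34 = 3.15e-34 J·s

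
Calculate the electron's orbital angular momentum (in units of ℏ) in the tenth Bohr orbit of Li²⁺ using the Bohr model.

10

L_n = nℏ, so L/ℏ = n = 10.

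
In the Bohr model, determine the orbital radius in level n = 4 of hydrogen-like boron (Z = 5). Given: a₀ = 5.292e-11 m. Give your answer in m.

1.693e-10 m

r_n = n²a₀/Z = 4² × 5.292e-11 / 5
    = 16 × 5.292e-11 / 5 = 1.693e-10 m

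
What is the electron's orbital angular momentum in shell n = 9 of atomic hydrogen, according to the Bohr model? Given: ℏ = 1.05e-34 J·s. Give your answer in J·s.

L_n = nℏ = 9 × 1.05e-34 = 9.45e-34 J·s

9.45e-34 J·s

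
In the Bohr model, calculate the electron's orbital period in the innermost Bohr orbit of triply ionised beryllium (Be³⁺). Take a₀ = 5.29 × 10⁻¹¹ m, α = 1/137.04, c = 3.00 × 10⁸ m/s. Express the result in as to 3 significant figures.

9.49 as

r = n²a₀/Z = 1²·5.29 × 10⁻¹¹/4 = 1.32 × 10⁻¹¹ m
v = Zαc/n = 4·0.00730·3.00 × 10⁸/1 = 8.76 × 10⁶ m/s
T = 2πr/v = 9.49 × 10⁻¹⁸ s = 9.49 as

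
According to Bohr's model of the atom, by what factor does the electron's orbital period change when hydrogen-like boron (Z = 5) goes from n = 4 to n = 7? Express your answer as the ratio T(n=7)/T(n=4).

T ∝ Z^-2 · n^3; with Z fixed, T ∝ n^3.
T(n=7)/T(n=4) = (7/4)^3 = 343/64

343/64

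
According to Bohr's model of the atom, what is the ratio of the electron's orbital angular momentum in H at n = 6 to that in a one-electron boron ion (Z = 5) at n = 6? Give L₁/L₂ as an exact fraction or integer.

1

L = nℏ is independent of Z.
L₁/L₂ = n₁/n₂ = 6/6 = 1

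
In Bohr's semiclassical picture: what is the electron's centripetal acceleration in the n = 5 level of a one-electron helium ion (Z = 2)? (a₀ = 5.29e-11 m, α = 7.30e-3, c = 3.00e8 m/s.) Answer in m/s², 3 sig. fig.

1.16e21 m/s²

r = n²a₀/Z = 6.61e-10 m, v = Zαc/n = 8.76e5 m/s
a = v²/r = (8.76e5)² / 6.61e-10 = 1.16e21 m/s²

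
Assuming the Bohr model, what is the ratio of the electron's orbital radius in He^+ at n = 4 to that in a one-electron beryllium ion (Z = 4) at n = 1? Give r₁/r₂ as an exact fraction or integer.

r ∝ Z^-1 · n^2
r₁/r₂ = (2/4)^-1 · (4/1)^2 = 32

32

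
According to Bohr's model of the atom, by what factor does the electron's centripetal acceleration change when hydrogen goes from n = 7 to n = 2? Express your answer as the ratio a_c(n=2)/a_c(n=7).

a_c ∝ Z^3 · n^-4; with Z fixed, a_c ∝ n^-4.
a_c(n=2)/a_c(n=7) = (2/7)^-4 = 2401/16

2401/16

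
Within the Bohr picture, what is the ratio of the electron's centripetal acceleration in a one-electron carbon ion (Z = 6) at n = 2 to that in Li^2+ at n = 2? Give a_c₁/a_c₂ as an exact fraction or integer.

a_c ∝ Z^3 · n^-4
a_c₁/a_c₂ = (6/3)^3 · (2/2)^-4 = 8

8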